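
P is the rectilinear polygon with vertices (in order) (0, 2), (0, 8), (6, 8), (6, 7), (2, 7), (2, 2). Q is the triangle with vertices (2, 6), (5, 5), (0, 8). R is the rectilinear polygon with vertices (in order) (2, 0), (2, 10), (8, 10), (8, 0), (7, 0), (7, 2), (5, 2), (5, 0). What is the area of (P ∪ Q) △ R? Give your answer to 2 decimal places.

62.80

|P ∪ Q| = 17.2.
|(P ∪ Q) ∩ R| = 5.2.
|(P ∪ Q) △ R| = 17.2 + 56 − 10.4 = 62.80.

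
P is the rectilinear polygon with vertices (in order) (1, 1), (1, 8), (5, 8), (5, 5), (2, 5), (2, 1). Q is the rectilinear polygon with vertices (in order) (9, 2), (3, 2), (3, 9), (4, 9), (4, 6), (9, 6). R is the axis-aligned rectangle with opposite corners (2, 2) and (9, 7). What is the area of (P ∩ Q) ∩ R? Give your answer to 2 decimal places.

3.00

The region (P ∩ Q) ∩ R is the polygon with vertices (4,6), (5,6), (5,5), (3,5), (3,7), (4,7).
By the shoelace formula its area is 3.00.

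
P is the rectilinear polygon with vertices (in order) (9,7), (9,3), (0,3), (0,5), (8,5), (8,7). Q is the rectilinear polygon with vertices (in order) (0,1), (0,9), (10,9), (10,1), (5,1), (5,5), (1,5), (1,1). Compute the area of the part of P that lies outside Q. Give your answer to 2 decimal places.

8.00

|P| = 20, |P∩Q| = 12.
|P ∖ Q| = |P| − |P∩Q| = 20 − 12 = 8.00.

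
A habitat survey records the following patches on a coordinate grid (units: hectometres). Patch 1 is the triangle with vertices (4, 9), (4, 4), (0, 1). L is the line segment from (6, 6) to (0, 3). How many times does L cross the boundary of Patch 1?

The segment meets the boundary at (1.333,3.667), (4,5).

2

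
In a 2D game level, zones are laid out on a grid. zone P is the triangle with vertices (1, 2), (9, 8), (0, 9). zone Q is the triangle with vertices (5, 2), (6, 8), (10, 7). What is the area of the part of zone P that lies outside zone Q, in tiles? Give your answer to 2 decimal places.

|zone P| = 31, |zone P∩zone Q| = 3.0134.
|zone P ∖ zone Q| = |zone P| − |zone P∩zone Q| = 31 − 3.0134 = 27.99.

27.99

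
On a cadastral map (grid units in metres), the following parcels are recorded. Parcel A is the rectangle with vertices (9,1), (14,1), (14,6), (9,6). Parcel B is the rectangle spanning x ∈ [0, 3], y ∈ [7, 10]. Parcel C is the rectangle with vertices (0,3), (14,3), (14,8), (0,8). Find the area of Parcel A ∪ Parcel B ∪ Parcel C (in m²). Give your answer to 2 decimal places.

By inclusion–exclusion:
Individual areas: |Parcel A| = 25, |Parcel B| = 9, |Parcel C| = 70.
|Parcel A∩Parcel B| = 0 (no overlap).
|Parcel A∩Parcel C|: x∈[9,14], y∈[3,6] → 5·3 = 15.
|Parcel B∩Parcel C|: x∈[0,3], y∈[7,8] → 3·1 = 3.
|Parcel A∩Parcel B∩Parcel C| = 0.
|Parcel A ∪ Parcel B ∪ Parcel C| = 104 − 18 + 0 = 86.00.

86.00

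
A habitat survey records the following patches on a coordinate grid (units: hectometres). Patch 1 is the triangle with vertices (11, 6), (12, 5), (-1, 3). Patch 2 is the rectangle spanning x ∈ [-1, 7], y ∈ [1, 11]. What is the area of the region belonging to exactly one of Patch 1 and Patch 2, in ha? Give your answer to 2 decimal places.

|Patch 1| = 7.5, |Patch 2| = 80, |Patch 1∩Patch 2| = 3.0769.
|Patch 1 △ Patch 2| = |Patch 1| + |Patch 2| − 2·|Patch 1∩Patch 2| = 7.5 + 80 − 6.1538 = 81.35.

81.35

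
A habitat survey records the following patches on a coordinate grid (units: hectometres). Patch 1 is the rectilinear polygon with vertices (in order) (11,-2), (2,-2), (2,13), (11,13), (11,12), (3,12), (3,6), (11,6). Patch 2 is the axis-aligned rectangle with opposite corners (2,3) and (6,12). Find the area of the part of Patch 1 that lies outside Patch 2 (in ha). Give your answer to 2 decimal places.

|Patch 1| = 87, |Patch 1∩Patch 2| = 18.
|Patch 1 ∖ Patch 2| = |Patch 1| − |Patch 1∩Patch 2| = 87 − 18 = 69.00.

69.00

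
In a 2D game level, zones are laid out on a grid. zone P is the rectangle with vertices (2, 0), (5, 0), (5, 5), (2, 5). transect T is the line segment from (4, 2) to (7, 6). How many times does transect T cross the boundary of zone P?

The segment meets the boundary at (5,3.333).

1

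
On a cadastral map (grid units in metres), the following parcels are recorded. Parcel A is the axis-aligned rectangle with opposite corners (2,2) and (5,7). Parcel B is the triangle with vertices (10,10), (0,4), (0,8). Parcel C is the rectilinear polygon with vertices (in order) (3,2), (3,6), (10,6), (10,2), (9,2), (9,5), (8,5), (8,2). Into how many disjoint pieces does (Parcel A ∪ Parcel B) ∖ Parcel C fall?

1

(Parcel A ∪ Parcel B) ∖ Parcel C is a single connected region.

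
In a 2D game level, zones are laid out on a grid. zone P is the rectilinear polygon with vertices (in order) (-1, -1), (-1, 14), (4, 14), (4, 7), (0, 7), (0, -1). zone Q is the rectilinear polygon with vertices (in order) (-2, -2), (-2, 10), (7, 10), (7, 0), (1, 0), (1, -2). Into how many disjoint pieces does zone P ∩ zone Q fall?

zone P ∩ zone Q is a single connected region.

1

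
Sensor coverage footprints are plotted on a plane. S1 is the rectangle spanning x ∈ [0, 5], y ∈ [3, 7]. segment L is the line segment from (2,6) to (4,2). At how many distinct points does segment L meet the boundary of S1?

The segment meets the boundary at (3.5,3).

1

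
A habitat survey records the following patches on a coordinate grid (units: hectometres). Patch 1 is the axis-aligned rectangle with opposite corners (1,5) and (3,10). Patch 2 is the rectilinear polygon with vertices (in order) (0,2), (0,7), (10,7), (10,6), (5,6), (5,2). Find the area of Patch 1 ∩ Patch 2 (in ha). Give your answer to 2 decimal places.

The intersection is the polygon with vertices (3,5), (1,5), (1,7), (3,7).
By the shoelace formula its area is 4.00.

4.00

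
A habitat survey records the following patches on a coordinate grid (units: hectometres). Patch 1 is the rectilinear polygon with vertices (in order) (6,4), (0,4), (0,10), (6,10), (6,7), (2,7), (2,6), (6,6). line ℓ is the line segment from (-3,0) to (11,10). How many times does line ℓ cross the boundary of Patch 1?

2

The segment meets the boundary at (5.4,6), (2.6,4).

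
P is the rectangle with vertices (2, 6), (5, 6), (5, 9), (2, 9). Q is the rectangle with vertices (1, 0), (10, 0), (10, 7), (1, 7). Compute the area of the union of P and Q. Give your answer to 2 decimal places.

By inclusion–exclusion:
Individual areas: |P| = 9, |Q| = 63.
|P∩Q|: x∈[2,5], y∈[6,7] → 3·1 = 3.
|P ∪ Q| = 72 − 3 = 69.00.

69.00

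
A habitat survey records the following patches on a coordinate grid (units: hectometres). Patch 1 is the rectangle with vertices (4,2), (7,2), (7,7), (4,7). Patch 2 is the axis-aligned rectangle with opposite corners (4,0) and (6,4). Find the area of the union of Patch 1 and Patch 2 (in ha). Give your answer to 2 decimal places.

By inclusion–exclusion:
Individual areas: |Patch 1| = 15, |Patch 2| = 8.
|Patch 1∩Patch 2|: x∈[4,6], y∈[2,4] → 2·2 = 4.
|Patch 1 ∪ Patch 2| = 23 − 4 = 19.00.

19.00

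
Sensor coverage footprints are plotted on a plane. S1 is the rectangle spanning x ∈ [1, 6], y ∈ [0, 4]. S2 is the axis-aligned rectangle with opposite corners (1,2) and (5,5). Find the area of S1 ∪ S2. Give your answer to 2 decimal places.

By inclusion–exclusion:
Individual areas: |S1| = 20, |S2| = 12.
|S1∩S2|: x∈[1,5], y∈[2,4] → 4·2 = 8.
|S1 ∪ S2| = 32 − 8 = 24.00.

24.00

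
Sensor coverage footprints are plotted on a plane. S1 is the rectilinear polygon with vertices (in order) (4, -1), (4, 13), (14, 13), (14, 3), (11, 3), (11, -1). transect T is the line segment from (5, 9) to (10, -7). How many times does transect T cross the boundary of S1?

The segment meets the boundary at (8.125,-1).

1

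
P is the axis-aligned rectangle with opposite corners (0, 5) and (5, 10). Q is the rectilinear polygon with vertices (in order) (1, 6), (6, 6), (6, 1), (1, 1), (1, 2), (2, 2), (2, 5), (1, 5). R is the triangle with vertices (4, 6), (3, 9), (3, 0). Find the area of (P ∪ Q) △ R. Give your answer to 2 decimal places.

|P ∪ Q| = 43.
|(P ∪ Q) ∩ R| = 4.4167.
|(P ∪ Q) △ R| = 43 + 4.5 − 8.8333 = 38.67.

38.67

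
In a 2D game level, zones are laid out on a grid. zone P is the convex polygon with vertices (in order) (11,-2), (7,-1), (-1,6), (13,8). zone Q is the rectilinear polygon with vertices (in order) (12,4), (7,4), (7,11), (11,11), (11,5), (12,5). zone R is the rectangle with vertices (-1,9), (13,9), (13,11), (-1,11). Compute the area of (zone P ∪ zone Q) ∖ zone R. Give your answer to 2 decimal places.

|zone P ∪ zone Q| = 92.2857.
|(zone P ∪ zone Q) ∩ zone R| = 8.
|(zone P ∪ zone Q) ∖ zone R| = 92.2857 − 8 = 84.29.

84.29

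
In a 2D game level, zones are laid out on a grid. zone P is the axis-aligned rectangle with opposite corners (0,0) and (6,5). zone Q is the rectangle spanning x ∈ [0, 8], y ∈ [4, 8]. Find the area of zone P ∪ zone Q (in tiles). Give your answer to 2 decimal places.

By inclusion–exclusion:
Individual areas: |zone P| = 30, |zone Q| = 32.
|zone P∩zone Q|: x∈[0,6], y∈[4,5] → 6·1 = 6.
|zone P ∪ zone Q| = 62 − 6 = 56.00.

56.00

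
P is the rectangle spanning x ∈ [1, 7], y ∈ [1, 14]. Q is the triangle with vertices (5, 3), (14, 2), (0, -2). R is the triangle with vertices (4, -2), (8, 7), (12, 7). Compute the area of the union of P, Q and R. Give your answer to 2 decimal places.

By inclusion–exclusion:
Individual areas: |P| = 78, |Q| = 25, |R| = 18.
|P∩Q| = 5.7778.
|P∩R| = 3.0625.
|Q∩R| = 4.5891.
|P∩Q∩R| = 2.2388.
|P ∪ Q ∪ R| = 121 − 13.4294 + 2.2388 = 109.81.

109.81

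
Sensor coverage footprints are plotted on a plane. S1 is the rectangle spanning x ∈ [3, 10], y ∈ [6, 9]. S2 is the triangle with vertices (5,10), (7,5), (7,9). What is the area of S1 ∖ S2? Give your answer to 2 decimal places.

18.00

|S1| = 21, |S1∩S2| = 3.
|S1 ∖ S2| = |S1| − |S1∩S2| = 21 − 3 = 18.00.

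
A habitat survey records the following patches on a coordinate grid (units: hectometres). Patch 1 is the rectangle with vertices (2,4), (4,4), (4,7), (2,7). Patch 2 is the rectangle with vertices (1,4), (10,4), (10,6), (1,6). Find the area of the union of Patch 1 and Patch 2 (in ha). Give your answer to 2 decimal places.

20.00

By inclusion–exclusion:
Individual areas: |Patch 1| = 6, |Patch 2| = 18.
|Patch 1∩Patch 2|: x∈[2,4], y∈[4,6] → 2·2 = 4.
|Patch 1 ∪ Patch 2| = 24 − 4 = 20.00.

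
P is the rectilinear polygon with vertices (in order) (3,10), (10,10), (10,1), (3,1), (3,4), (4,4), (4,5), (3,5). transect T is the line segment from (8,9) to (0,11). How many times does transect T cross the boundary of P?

1

The segment meets the boundary at (4,10).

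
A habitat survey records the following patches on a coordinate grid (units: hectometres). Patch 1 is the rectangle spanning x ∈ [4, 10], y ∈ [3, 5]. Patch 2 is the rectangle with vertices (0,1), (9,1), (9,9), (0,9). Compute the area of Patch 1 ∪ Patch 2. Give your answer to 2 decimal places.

By inclusion–exclusion:
Individual areas: |Patch 1| = 12, |Patch 2| = 72.
|Patch 1∩Patch 2|: x∈[4,9], y∈[3,5] → 5·2 = 10.
|Patch 1 ∪ Patch 2| = 84 − 10 = 74.00.

74.00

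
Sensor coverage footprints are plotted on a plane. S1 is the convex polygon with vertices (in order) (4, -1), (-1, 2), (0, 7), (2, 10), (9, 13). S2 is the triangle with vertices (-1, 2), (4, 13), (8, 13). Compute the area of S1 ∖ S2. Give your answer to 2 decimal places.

53.82

|S1| = 69.5, |S1∩S2| = 15.6768.
|S1 ∖ S2| = |S1| − |S1∩S2| = 69.5 − 15.6768 = 53.82.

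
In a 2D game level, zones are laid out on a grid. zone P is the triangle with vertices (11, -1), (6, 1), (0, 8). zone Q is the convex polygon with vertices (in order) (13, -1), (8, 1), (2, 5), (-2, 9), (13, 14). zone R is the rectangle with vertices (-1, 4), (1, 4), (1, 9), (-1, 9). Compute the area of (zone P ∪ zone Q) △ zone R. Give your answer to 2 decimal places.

|zone P ∪ zone Q| = 132.0459.
|(zone P ∪ zone Q) ∩ zone R| = 4.
|(zone P ∪ zone Q) △ zone R| = 132.0459 + 10 − 8 = 134.05.

134.05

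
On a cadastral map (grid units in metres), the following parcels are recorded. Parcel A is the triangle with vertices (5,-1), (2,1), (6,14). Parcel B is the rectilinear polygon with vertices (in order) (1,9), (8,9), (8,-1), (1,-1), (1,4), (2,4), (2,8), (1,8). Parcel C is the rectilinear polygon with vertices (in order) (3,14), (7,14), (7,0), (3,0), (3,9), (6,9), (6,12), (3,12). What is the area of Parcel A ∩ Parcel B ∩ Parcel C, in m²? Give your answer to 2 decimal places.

17.75

The intersection is the polygon with vertices (4.462,9), (5.667,9), (5.067,0), (3.5,0), (3,0.333), (3,4.25).
By the shoelace formula its area is 17.75.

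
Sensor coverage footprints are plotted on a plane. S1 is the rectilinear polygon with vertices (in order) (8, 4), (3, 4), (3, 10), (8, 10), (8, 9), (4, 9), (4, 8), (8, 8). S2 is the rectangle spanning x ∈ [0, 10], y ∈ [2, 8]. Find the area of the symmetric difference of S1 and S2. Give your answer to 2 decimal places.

|S1| = 26, |S2| = 60, |S1∩S2| = 20.
|S1 △ S2| = |S1| + |S2| − 2·|S1∩S2| = 26 + 60 − 40 = 46.00.

46.00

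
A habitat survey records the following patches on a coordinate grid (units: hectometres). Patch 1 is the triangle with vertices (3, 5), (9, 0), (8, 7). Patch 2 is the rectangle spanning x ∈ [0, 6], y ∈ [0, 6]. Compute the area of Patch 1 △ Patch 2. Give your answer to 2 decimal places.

43.50

|Patch 1| = 18.5, |Patch 2| = 36, |Patch 1∩Patch 2| = 5.5.
|Patch 1 △ Patch 2| = |Patch 1| + |Patch 2| − 2·|Patch 1∩Patch 2| = 18.5 + 36 − 11 = 43.50.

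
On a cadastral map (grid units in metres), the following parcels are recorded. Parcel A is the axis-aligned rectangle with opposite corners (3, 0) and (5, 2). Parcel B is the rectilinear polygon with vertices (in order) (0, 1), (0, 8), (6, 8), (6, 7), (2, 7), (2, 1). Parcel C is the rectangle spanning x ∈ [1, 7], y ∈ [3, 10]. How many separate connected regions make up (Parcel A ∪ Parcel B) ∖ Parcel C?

(Parcel A ∪ Parcel B) ∖ Parcel C splits into 2 disjoint pieces (area 4, area 9).

2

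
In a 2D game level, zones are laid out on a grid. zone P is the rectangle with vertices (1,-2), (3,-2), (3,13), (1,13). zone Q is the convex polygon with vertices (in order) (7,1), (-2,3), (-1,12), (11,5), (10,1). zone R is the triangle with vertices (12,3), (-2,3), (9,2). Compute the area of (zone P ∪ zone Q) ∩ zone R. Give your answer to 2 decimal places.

The region (zone P ∪ zone Q) ∩ zone R is the polygon with vertices (10.364,2.454), (9,2), (-2,3), (10.5,3).
By the shoelace formula its area is 6.59.

6.59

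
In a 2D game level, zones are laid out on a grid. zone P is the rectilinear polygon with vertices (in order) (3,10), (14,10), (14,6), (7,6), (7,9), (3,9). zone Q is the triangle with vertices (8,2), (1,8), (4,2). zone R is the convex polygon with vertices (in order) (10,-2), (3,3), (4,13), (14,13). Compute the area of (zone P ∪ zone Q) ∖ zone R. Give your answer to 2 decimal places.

8.81

|zone P ∪ zone Q| = 44.
|(zone P ∪ zone Q) ∩ zone R| = 35.1865.
|(zone P ∪ zone Q) ∖ zone R| = 44 − 35.1865 = 8.81.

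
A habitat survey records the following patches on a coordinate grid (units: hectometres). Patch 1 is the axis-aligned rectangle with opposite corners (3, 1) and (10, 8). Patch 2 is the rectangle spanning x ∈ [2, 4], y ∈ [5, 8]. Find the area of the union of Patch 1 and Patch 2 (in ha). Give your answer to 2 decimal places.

52.00

By inclusion–exclusion:
Individual areas: |Patch 1| = 49, |Patch 2| = 6.
|Patch 1∩Patch 2|: x∈[3,4], y∈[5,8] → 1·3 = 3.
|Patch 1 ∪ Patch 2| = 55 − 3 = 52.00.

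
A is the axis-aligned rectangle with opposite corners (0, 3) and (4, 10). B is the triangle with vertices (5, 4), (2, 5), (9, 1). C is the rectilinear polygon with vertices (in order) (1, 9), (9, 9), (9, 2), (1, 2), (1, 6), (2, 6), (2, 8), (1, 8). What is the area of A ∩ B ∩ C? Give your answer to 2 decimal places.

The intersection is the polygon with vertices (2,5), (4,4.333), (4,3.857).
By the shoelace formula its area is 0.48.

0.48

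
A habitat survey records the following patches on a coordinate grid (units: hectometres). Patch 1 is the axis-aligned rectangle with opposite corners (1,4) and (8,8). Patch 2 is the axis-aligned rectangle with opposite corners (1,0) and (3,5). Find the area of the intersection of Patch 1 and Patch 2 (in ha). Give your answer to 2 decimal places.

|Patch 1∩Patch 2|: x∈[1,3], y∈[4,5] → 2·1 = 2.

2.00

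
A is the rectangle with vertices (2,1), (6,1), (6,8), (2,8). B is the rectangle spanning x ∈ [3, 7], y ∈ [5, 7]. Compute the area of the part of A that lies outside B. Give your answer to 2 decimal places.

22.00

|A∩B|: x∈[3,6], y∈[5,7] → 3·2 = 6.
|A| = 28.
|A ∖ B| = |A| − |A∩B| = 28 − 6 = 22.00.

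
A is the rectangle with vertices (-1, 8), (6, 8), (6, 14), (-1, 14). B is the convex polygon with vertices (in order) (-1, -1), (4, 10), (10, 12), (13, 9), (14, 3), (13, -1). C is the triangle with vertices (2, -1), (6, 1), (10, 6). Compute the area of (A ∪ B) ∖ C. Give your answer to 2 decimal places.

169.42

|A ∪ B| = 175.4242.
|(A ∪ B) ∩ C| = 6.
|(A ∪ B) ∖ C| = 175.4242 − 6 = 169.42.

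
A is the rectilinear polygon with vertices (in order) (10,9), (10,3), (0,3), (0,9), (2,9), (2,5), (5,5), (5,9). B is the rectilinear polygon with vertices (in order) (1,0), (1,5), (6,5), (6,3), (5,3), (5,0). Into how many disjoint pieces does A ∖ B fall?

A ∖ B splits into 2 disjoint pieces (area 28, area 10).

2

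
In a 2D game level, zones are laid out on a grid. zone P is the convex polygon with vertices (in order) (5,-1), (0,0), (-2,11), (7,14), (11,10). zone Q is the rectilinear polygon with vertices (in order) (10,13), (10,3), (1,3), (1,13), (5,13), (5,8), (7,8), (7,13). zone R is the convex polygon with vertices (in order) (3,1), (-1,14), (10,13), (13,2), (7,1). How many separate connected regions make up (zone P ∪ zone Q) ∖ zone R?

3

(zone P ∪ zone Q) ∖ zone R splits into 3 disjoint pieces (area 34.7653, area 0.9143, area 0.0429).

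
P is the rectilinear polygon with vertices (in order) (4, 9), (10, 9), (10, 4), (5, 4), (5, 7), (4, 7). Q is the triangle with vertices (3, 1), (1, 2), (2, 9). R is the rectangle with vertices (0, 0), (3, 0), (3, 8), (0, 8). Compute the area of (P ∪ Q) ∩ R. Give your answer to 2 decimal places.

The region (P ∪ Q) ∩ R is the polygon with vertices (1,2), (1.857,8), (2.125,8), (3,1).
By the shoelace formula its area is 7.37.

7.37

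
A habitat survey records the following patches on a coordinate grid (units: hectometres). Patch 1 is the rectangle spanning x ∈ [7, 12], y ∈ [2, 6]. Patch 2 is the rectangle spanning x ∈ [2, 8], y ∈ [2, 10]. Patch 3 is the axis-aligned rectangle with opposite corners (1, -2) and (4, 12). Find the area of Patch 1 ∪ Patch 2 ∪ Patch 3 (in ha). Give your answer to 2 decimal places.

By inclusion–exclusion:
Individual areas: |Patch 1| = 20, |Patch 2| = 48, |Patch 3| = 42.
|Patch 1∩Patch 2|: x∈[7,8], y∈[2,6] → 1·4 = 4.
|Patch 1∩Patch 3| = 0 (no overlap).
|Patch 2∩Patch 3|: x∈[2,4], y∈[2,10] → 2·8 = 16.
|Patch 1∩Patch 2∩Patch 3| = 0.
|Patch 1 ∪ Patch 2 ∪ Patch 3| = 110 − 20 + 0 = 90.00.

90.00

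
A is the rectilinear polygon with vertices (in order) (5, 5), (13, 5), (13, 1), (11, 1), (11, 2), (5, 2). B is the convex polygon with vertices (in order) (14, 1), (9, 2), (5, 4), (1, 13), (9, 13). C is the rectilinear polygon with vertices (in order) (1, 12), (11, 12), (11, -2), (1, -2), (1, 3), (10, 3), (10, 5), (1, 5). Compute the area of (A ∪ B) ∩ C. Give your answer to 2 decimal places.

61.39

|A ∪ B| = 90.8333.
|(A ∪ B) ∩ C| = 61.39.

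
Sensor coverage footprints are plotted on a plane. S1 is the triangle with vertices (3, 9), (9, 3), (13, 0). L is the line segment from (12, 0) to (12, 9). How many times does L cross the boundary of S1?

2

The segment meets the boundary at (12,0.9), (12,0.75).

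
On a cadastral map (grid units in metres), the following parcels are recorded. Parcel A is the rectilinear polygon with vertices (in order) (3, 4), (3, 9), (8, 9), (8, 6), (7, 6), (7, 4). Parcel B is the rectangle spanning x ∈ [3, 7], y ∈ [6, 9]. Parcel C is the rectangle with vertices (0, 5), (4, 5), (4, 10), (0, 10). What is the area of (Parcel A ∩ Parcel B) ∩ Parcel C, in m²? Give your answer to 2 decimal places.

The region (Parcel A ∩ Parcel B) ∩ Parcel C is the polygon with vertices (4,9), (4,6), (3,6), (3,9).
By the shoelace formula its area is 3.00.

3.00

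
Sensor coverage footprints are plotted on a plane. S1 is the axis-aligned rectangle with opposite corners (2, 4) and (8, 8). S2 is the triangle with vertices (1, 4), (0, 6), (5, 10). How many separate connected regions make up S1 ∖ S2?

S1 ∖ S2 splits into 2 disjoint pieces (area 21.9167, area 0.1).

2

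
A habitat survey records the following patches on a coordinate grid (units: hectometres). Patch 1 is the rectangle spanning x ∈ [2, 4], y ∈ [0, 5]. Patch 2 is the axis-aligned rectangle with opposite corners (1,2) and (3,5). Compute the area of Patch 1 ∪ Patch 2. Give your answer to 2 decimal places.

13.00

By inclusion–exclusion:
Individual areas: |Patch 1| = 10, |Patch 2| = 6.
|Patch 1∩Patch 2|: x∈[2,3], y∈[2,5] → 1·3 = 3.
|Patch 1 ∪ Patch 2| = 16 − 3 = 13.00.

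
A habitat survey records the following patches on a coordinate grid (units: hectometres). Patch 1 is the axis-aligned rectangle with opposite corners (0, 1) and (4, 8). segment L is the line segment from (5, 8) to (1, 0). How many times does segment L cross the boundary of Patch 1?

2

The segment meets the boundary at (1.5,1), (4,6).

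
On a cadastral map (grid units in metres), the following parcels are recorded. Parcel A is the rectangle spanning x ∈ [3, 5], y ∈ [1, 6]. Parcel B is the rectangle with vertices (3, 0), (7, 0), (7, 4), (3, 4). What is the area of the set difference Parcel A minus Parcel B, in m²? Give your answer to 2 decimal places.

|Parcel A∩Parcel B|: x∈[3,5], y∈[1,4] → 2·3 = 6.
|Parcel A| = 10.
|Parcel A ∖ Parcel B| = |Parcel A| − |Parcel A∩Parcel B| = 10 − 6 = 4.00.

4.00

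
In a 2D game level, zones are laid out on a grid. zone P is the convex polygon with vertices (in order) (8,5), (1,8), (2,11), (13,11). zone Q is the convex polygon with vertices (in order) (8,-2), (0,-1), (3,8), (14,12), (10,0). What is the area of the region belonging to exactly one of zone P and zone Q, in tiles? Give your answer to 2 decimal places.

|zone P| = 45, |zone Q| = 110.5, |zone P∩zone Q| = 27.375.
|zone P △ zone Q| = |zone P| + |zone Q| − 2·|zone P∩zone Q| = 45 + 110.5 − 54.75 = 100.75.

100.75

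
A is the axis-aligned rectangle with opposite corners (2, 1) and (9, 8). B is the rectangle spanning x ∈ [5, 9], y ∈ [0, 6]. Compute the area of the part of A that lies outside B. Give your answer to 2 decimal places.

29.00

|A∩B|: x∈[5,9], y∈[1,6] → 4·5 = 20.
|A| = 49.
|A ∖ B| = |A| − |A∩B| = 49 − 20 = 29.00.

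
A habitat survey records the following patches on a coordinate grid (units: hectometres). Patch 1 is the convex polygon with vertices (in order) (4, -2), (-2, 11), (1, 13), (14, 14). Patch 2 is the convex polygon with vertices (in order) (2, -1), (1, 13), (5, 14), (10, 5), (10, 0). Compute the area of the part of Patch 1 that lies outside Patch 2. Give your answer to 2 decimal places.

47.99

|Patch 1| = 124.5, |Patch 1∩Patch 2| = 76.5084.
|Patch 1 ∖ Patch 2| = |Patch 1| − |Patch 1∩Patch 2| = 124.5 − 76.5084 = 47.99.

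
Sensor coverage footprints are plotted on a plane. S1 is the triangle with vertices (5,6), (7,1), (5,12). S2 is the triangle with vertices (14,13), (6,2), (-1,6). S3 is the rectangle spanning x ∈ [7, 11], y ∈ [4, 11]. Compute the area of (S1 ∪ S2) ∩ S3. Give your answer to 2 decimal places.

The region (S1 ∪ S2) ∩ S3 is the polygon with vertices (9.714,11), (11,11), (11,8.875), (7.455,4), (7,4), (7,9.733).
By the shoelace formula its area is 17.64.

17.64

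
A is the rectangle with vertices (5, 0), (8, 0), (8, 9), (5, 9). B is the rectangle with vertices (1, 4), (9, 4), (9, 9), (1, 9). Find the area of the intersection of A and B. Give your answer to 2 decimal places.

|A∩B|: x∈[5,8], y∈[4,9] → 3·5 = 15.

15.00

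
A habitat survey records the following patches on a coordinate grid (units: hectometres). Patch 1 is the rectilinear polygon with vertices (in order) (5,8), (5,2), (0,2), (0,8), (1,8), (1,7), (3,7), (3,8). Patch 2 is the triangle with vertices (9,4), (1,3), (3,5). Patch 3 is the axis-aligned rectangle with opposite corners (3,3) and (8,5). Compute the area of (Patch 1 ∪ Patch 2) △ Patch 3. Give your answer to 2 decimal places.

27.96

|Patch 1 ∪ Patch 2| = 30.3333.
|(Patch 1 ∪ Patch 2) ∩ Patch 3| = 6.1875.
|(Patch 1 ∪ Patch 2) △ Patch 3| = 30.3333 + 10 − 12.375 = 27.96.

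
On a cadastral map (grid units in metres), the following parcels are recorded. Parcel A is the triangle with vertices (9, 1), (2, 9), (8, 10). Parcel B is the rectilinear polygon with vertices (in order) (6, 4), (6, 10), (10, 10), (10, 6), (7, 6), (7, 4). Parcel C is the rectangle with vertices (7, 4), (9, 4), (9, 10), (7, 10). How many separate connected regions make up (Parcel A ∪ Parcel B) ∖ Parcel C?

(Parcel A ∪ Parcel B) ∖ Parcel C splits into 2 disjoint pieces (area 19.9137, area 4).

2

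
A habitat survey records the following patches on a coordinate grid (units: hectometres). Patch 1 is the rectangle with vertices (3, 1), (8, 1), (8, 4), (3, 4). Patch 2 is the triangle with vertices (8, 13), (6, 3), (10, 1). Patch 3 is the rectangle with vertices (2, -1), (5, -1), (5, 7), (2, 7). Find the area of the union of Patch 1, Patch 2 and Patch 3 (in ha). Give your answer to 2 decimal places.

52.10

By inclusion–exclusion:
Individual areas: |Patch 1| = 15, |Patch 2| = 22, |Patch 3| = 24.
|Patch 1∩Patch 2| = 2.9.
|Patch 1∩Patch 3|: x∈[3,5], y∈[1,4] → 2·3 = 6.
|Patch 2∩Patch 3| = 0.
|Patch 1∩Patch 2∩Patch 3| = 0.
|Patch 1 ∪ Patch 2 ∪ Patch 3| = 61 − 8.9 + 0 = 52.10.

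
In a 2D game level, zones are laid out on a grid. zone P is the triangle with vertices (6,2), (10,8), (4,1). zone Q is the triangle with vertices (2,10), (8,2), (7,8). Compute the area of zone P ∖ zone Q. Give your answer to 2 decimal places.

3.24

|zone P| = 4, |zone P∩zone Q| = 0.7627.
|zone P ∖ zone Q| = |zone P| − |zone P∩zone Q| = 4 − 0.7627 = 3.24.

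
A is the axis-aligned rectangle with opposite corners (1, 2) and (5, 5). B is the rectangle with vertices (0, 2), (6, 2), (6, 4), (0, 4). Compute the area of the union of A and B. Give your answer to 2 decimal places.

By inclusion–exclusion:
Individual areas: |A| = 12, |B| = 12.
|A∩B|: x∈[1,5], y∈[2,4] → 4·2 = 8.
|A ∪ B| = 24 − 8 = 16.00.

16.00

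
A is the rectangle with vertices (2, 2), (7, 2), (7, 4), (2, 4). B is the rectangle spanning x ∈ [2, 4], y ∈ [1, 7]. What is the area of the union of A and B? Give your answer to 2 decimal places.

By inclusion–exclusion:
Individual areas: |A| = 10, |B| = 12.
|A∩B|: x∈[2,4], y∈[2,4] → 2·2 = 4.
|A ∪ B| = 22 − 4 = 18.00.

18.00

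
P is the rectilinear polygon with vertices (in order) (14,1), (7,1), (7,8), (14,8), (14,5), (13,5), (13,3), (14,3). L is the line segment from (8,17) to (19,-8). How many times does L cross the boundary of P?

2

The segment meets the boundary at (11.96,8), (13.28,5).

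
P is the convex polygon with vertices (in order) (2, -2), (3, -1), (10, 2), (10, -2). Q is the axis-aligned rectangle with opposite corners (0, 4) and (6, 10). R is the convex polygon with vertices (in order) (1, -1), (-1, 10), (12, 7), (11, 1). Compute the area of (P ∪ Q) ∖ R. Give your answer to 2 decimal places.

20.41

|P ∪ Q| = 54.
|(P ∪ Q) ∩ R| = 33.5888.
|(P ∪ Q) ∖ R| = 54 − 33.5888 = 20.41.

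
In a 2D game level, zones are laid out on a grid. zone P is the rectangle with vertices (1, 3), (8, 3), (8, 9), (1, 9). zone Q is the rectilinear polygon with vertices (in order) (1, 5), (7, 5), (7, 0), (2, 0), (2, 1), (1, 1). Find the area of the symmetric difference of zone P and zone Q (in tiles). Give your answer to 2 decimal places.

|zone P| = 42, |zone Q| = 29, |zone P∩zone Q| = 12.
|zone P △ zone Q| = |zone P| + |zone Q| − 2·|zone P∩zone Q| = 42 + 29 − 24 = 47.00.

47.00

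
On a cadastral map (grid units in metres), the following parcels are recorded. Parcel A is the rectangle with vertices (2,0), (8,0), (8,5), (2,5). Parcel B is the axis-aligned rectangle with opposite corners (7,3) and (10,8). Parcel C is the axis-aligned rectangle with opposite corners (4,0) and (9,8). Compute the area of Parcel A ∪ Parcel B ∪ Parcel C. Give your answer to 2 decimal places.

55.00

By inclusion–exclusion:
Individual areas: |Parcel A| = 30, |Parcel B| = 15, |Parcel C| = 40.
|Parcel A∩Parcel B|: x∈[7,8], y∈[3,5] → 1·2 = 2.
|Parcel A∩Parcel C|: x∈[4,8], y∈[0,5] → 4·5 = 20.
|Parcel B∩Parcel C|: x∈[7,9], y∈[3,8] → 2·5 = 10.
|Parcel A∩Parcel B∩Parcel C| = 2.
|Parcel A ∪ Parcel B ∪ Parcel C| = 85 − 32 + 2 = 55.00.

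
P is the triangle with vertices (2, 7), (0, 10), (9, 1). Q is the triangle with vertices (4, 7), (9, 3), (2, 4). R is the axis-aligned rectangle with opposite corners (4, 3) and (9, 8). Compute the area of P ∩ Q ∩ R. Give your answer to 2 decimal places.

1.32

The intersection is the polygon with vertices (6.2,3.4), (4,5.286), (4,6), (6.667,3.333).
By the shoelace formula its area is 1.32.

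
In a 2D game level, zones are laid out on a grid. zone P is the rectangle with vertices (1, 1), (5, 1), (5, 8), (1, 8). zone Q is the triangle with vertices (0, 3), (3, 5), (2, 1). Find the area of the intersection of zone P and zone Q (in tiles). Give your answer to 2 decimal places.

The intersection is the polygon with vertices (1,3.667), (3,5), (2,1), (1,2).
By the shoelace formula its area is 4.17.

4.17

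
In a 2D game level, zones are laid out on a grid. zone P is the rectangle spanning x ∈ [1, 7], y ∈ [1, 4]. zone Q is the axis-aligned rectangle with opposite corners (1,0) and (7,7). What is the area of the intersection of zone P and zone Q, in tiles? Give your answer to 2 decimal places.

|zone P∩zone Q|: x∈[1,7], y∈[1,4] → 6·3 = 18.

18.00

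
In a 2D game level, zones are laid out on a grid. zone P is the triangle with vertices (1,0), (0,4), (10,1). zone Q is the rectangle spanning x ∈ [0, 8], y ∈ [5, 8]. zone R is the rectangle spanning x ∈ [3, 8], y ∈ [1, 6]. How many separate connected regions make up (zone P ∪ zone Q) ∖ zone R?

2

(zone P ∪ zone Q) ∖ zone R splits into 2 disjoint pieces (area 11.75, area 19).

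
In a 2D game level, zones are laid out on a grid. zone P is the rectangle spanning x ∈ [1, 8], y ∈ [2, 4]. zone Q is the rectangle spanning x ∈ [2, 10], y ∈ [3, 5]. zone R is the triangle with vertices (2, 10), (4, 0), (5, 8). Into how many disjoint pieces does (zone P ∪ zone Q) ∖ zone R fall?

(zone P ∪ zone Q) ∖ zone R splits into 2 disjoint pieces (area 14.6875, area 5.9).

2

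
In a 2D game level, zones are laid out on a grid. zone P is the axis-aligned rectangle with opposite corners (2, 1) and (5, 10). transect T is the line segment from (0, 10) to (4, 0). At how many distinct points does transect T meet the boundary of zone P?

2

The segment meets the boundary at (3.6,1), (2,5).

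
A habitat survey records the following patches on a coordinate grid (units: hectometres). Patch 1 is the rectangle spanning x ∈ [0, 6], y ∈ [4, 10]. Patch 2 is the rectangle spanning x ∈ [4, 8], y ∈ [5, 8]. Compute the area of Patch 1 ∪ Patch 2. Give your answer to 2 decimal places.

42.00

By inclusion–exclusion:
Individual areas: |Patch 1| = 36, |Patch 2| = 12.
|Patch 1∩Patch 2|: x∈[4,6], y∈[5,8] → 2·3 = 6.
|Patch 1 ∪ Patch 2| = 48 − 6 = 42.00.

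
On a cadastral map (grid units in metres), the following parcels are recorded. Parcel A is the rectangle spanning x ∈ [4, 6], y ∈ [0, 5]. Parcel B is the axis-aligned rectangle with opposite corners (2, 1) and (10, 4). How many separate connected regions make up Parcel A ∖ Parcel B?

Parcel A ∖ Parcel B splits into 2 disjoint pieces (area 2, area 2).

2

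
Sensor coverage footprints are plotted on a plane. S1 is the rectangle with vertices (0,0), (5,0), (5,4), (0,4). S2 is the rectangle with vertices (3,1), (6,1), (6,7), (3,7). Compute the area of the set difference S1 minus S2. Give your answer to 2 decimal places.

14.00

|S1∩S2|: x∈[3,5], y∈[1,4] → 2·3 = 6.
|S1| = 20.
|S1 ∖ S2| = |S1| − |S1∩S2| = 20 − 6 = 14.00.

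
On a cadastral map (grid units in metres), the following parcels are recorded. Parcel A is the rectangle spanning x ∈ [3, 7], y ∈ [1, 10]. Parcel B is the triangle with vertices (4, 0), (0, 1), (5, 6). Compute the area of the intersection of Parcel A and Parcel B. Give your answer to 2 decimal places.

5.92

The intersection is the polygon with vertices (3,1), (3,4), (5,6), (4.167,1).
By the shoelace formula its area is 5.92.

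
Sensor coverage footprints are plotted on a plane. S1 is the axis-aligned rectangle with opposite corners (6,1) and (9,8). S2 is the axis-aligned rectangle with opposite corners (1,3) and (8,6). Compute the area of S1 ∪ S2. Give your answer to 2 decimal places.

36.00

By inclusion–exclusion:
Individual areas: |S1| = 21, |S2| = 21.
|S1∩S2|: x∈[6,8], y∈[3,6] → 2·3 = 6.
|S1 ∪ S2| = 42 − 6 = 36.00.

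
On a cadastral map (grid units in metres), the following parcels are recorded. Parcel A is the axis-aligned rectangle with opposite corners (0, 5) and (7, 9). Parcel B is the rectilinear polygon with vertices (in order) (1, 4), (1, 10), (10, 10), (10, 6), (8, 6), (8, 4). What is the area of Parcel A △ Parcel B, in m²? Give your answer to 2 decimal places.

30.00

|Parcel A| = 28, |Parcel B| = 50, |Parcel A∩Parcel B| = 24.
|Parcel A △ Parcel B| = |Parcel A| + |Parcel B| − 2·|Parcel A∩Parcel B| = 28 + 50 − 48 = 30.00.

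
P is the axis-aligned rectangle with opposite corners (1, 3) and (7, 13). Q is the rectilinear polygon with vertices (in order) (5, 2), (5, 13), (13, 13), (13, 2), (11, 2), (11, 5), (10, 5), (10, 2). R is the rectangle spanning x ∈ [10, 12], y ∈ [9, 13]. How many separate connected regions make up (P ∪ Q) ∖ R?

(P ∪ Q) ∖ R is a single connected region.

1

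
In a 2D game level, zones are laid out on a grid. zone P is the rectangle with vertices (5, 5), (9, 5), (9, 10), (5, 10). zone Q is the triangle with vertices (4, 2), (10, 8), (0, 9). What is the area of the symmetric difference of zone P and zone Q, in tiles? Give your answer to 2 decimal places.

|zone P| = 20, |zone Q| = 33, |zone P∩zone Q| = 11.2.
|zone P △ zone Q| = |zone P| + |zone Q| − 2·|zone P∩zone Q| = 20 + 33 − 22.4 = 30.60.

30.60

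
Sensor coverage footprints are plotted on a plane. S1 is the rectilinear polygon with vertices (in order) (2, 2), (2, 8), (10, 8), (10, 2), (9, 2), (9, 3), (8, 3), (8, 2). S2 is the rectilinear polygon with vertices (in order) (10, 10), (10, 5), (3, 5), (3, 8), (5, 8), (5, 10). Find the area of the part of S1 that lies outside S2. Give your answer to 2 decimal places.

26.00

|S1| = 47, |S1∩S2| = 21.
|S1 ∖ S2| = |S1| − |S1∩S2| = 47 − 21 = 26.00.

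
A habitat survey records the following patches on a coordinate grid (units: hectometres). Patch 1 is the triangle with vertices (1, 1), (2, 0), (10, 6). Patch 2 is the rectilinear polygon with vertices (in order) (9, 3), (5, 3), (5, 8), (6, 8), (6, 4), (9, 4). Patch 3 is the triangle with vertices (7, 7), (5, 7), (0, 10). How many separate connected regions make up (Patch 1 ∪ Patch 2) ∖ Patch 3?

2

(Patch 1 ∪ Patch 2) ∖ Patch 3 splits into 2 disjoint pieces (area 12.8778, area 0.3571).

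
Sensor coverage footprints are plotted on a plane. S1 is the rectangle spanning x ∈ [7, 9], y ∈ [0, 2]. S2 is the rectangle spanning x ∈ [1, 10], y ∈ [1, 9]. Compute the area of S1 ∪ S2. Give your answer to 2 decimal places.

By inclusion–exclusion:
Individual areas: |S1| = 4, |S2| = 72.
|S1∩S2|: x∈[7,9], y∈[1,2] → 2·1 = 2.
|S1 ∪ S2| = 76 − 2 = 74.00.

74.00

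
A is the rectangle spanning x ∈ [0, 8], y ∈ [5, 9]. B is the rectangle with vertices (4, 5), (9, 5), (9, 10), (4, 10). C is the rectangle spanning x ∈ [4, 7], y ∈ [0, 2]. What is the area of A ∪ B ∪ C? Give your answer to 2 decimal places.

By inclusion–exclusion:
Individual areas: |A| = 32, |B| = 25, |C| = 6.
|A∩B|: x∈[4,8], y∈[5,9] → 4·4 = 16.
|A∩C| = 0 (no overlap).
|B∩C| = 0 (no overlap).
|A∩B∩C| = 0.
|A ∪ B ∪ C| = 63 − 16 + 0 = 47.00.

47.00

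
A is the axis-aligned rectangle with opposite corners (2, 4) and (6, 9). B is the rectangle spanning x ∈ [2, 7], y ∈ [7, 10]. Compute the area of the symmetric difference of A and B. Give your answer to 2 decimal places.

19.00

|A∩B|: x∈[2,6], y∈[7,9] → 4·2 = 8.
|A △ B| = |A| + |B| − 2·|A∩B| = 20 + 15 − 16 = 19.00.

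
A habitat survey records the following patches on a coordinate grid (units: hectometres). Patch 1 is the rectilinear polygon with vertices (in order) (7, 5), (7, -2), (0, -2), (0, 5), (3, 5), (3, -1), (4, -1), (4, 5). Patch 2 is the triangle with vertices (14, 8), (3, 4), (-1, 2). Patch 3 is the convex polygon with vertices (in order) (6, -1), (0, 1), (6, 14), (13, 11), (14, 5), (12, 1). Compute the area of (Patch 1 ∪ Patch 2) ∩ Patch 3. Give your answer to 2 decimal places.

28.48

|Patch 1 ∪ Patch 2| = 44.5568.
|(Patch 1 ∪ Patch 2) ∩ Patch 3| = 28.48.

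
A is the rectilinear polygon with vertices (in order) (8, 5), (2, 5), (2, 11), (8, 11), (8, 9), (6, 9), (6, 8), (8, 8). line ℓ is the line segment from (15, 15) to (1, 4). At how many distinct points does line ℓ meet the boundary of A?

The segment meets the boundary at (2.273,5), (6.091,8), (7.364,9), (8,9.5).

4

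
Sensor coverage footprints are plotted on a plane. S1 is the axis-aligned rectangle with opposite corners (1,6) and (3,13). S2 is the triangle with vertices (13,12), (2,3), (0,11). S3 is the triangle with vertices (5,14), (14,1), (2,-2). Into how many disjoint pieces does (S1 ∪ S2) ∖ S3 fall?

(S1 ∪ S2) ∖ S3 splits into 2 disjoint pieces (area 25.661, area 9.8312).

2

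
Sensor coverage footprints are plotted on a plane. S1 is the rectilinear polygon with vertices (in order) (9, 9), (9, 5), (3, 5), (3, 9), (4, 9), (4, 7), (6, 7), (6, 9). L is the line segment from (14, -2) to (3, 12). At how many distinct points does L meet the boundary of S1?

The segment meets the boundary at (6,8.182), (8.5,5).

2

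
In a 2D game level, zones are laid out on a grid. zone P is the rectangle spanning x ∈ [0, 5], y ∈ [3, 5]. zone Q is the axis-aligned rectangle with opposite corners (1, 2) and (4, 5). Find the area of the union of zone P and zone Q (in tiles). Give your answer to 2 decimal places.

13.00

By inclusion–exclusion:
Individual areas: |zone P| = 10, |zone Q| = 9.
|zone P∩zone Q|: x∈[1,4], y∈[3,5] → 3·2 = 6.
|zone P ∪ zone Q| = 19 − 6 = 13.00.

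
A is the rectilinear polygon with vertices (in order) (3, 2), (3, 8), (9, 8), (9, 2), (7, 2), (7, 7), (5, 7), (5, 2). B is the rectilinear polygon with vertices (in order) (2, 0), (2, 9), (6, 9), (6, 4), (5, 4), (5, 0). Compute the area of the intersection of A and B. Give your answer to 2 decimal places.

13.00

The intersection is the polygon with vertices (3,8), (6,8), (6,7), (5,7), (5,4), (5,2), (3,2).
By the shoelace formula its area is 13.00.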